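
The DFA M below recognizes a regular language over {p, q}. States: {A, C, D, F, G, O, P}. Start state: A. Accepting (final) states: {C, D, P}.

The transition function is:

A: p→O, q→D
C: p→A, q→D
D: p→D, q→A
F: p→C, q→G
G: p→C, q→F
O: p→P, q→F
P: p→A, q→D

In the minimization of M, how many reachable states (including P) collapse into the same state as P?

All states are reachable from the start state.
P0 = {C,D,P} | {A,F,G,O}.
Split {C,D,P} by δ(·,p) → {C,P} and {D}.
Refine {A,F,G,O} on symbol p: members go to different blocks, giving {F,G,O} and {A}.
Stable partition: {C,P} | {F,G,O} | {D} | {A} — 4 equivalence classes.
State P belongs to the block {C,P}, which has 2 states.

2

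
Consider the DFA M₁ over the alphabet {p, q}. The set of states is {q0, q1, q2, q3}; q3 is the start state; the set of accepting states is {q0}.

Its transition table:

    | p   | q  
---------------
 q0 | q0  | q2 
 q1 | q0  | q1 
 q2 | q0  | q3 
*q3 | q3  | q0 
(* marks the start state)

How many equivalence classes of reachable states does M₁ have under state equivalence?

States {q1} cannot be reached from the start state, so discard them.
Start with accepting vs non-accepting: {q0} | {q2,q3}.
Split {q2,q3} by δ(·,p) → {q2} and {q3}.
No further refinement is possible. Final partition (3 blocks): {q0} | {q2} | {q3}.

3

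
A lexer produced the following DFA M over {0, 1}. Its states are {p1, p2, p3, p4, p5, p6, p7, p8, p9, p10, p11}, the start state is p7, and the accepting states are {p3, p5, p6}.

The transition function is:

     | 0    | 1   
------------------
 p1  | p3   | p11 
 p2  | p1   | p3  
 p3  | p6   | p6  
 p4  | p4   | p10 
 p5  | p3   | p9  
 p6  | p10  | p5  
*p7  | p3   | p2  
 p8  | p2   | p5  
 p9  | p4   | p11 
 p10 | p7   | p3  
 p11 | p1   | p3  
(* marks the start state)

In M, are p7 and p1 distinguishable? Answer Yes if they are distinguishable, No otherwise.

No

States {p8} cannot be reached from the start state, so discard them.
Initial partition by acceptance: {p3,p5,p6} | {p1,p2,p4,p7,p9,p10,p11}.
Refine {p3,p5,p6} on symbol 0: members go to different blocks, giving {p3,p5} and {p6}.
On input 0, block {p3,p5} splits into {p3} and {p5}.
Split {p1,p2,p4,p7,p9,p10,p11} by δ(·,0) → {p2,p4,p9,p10,p11} and {p1,p7}.
On input 0, block {p2,p4,p9,p10,p11} splits into {p2,p10,p11} and {p4,p9}.
No further refinement is possible. Final partition (6 blocks): {p3} | {p2,p10,p11} | {p6} | {p5} | {p1,p7} | {p4,p9}.
p7 and p1 lie in the same block of the stable partition, so they are equivalent — no string distinguishes them.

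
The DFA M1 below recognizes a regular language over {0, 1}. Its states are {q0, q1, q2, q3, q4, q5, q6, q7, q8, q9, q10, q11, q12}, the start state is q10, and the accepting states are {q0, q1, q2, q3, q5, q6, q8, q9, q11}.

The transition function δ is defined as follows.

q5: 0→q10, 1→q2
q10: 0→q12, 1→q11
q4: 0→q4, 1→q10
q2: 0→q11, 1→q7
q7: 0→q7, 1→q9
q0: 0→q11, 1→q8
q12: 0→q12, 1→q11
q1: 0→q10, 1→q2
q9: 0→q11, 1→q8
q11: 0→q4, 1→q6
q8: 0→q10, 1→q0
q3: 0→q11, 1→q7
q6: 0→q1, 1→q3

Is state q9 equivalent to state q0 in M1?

Reachable states from the start: {q0,q1,q2,q3,q4,q6,q7,q8,q9,q10,q11,q12}. Unreachable: {q5} — drop them.
P0 = {q0,q1,q2,q3,q6,q8,q9,q11} | {q4,q7,q10,q12}.
On input 0, block {q0,q1,q2,q3,q6,q8,q9,q11} splits into {q0,q2,q3,q6,q9} and {q1,q8,q11}.
Refine {q0,q2,q3,q6,q9} on symbol 1: members go to different blocks, giving {q0,q9} and {q2,q3} and {q6}.
On input 1, block {q4,q7,q10,q12} splits into {q10,q12} and {q4} and {q7}.
Split {q1,q8,q11} by δ(·,0) → {q1,q8} and {q11}.
On input 1, block {q1,q8} splits into {q1} and {q8}.
The partition is now stable with 9 blocks: {q0,q9} | {q10,q12} | {q1} | {q2,q3} | {q6} | {q4} | {q7} | {q11} | {q8}.
q9 and q0 lie in the same block of the stable partition, so they are equivalent — no string distinguishes them.

Yes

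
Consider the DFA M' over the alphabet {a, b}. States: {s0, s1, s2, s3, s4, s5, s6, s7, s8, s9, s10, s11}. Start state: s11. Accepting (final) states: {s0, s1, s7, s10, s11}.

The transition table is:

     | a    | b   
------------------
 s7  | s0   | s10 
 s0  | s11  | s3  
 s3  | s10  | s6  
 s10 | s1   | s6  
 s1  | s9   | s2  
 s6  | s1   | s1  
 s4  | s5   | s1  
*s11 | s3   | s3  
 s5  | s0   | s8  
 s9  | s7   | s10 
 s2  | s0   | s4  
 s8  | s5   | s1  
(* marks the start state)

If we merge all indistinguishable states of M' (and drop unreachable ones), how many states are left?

10

Initial partition by acceptance: {s0,s1,s7,s10,s11} | {s2,s3,s4,s5,s6,s8,s9}.
Refine {s0,s1,s7,s10,s11} on symbol a: members go to different blocks, giving {s0,s7,s10} and {s1,s11}.
On input a, block {s0,s7,s10} splits into {s0,s10} and {s7}.
Refine {s2,s3,s4,s5,s6,s8,s9} on symbol a: members go to different blocks, giving {s2,s3,s5} and {s4,s8} and {s6} and {s9}.
Split {s0,s10} by δ(·,b) → {s0} and {s10}.
On input a, block {s2,s3,s5} splits into {s2,s5} and {s3}.
Split {s1,s11} by δ(·,a) → {s1} and {s11}.
The partition is now stable with 10 blocks: {s0} | {s2,s5} | {s1} | {s7} | {s4,s8} | {s6} | {s9} | {s10} | {s3} | {s11}.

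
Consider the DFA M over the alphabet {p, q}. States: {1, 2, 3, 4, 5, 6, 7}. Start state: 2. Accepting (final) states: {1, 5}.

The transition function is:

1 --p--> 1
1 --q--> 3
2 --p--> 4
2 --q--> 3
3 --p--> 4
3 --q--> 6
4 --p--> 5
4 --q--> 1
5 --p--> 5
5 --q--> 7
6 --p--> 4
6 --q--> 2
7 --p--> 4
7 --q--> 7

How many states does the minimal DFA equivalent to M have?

All states are reachable from the start state.
Initial partition by acceptance: {1,5} | {2,3,4,6,7}.
Split {2,3,4,6,7} by δ(·,p) → {2,3,6,7} and {4}.
No further refinement is possible. Final partition (3 blocks): {1,5} | {2,3,6,7} | {4}.

3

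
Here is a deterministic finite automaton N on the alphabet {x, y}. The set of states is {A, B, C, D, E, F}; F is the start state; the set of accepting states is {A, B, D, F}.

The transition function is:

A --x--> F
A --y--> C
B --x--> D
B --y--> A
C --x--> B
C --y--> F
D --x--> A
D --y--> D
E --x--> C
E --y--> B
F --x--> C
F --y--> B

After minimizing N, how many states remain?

5

First remove the unreachable states {E}; 5 states remain.
Start with accepting vs non-accepting: {A,B,D,F} | {C}.
Split {A,B,D,F} by δ(·,x) → {A,B,D} and {F}.
Refine {A,B,D} on symbol x: members go to different blocks, giving {B,D} and {A}.
On input x, block {B,D} splits into {B} and {D}.
Stable partition: {B} | {C} | {F} | {A} | {D} — 5 equivalence classes.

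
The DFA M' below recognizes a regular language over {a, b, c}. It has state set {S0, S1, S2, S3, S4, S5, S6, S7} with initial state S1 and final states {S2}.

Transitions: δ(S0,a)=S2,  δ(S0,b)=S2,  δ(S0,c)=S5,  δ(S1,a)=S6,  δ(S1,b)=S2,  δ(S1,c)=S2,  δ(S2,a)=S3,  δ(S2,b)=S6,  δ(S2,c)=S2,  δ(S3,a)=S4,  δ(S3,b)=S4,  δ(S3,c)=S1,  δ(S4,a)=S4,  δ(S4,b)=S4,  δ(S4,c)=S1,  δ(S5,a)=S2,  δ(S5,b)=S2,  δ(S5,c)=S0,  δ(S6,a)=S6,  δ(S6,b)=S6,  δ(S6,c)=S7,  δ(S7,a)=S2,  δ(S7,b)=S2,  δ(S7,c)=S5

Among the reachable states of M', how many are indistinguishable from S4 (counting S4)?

All states are reachable from the start state.
P0 = {S2} | {S0,S1,S3,S4,S5,S6,S7}.
Refine {S0,S1,S3,S4,S5,S6,S7} on symbol a: members go to different blocks, giving {S1,S3,S4,S6} and {S0,S5,S7}.
Split {S1,S3,S4,S6} by δ(·,b) → {S3,S4,S6} and {S1}.
Refine {S3,S4,S6} on symbol c: members go to different blocks, giving {S3,S4} and {S6}.
The partition is now stable with 5 blocks: {S2} | {S3,S4} | {S0,S5,S7} | {S1} | {S6}.
The equivalence class containing S4 is {S3,S4}, of size 2.

2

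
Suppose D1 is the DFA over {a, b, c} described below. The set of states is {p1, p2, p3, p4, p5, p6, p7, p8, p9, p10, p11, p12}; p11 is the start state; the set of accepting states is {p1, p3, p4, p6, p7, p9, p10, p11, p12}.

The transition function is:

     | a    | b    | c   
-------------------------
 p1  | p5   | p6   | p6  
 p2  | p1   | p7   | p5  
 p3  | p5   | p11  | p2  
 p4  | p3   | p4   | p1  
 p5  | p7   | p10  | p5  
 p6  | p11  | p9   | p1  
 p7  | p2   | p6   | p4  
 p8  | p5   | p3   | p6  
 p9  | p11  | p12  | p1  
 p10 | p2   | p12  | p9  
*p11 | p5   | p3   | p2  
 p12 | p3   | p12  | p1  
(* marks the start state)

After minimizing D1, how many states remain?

Reachable states from the start: {p1,p2,p3,p4,p5,p6,p7,p9,p10,p11,p12}. Unreachable: {p8} — drop them.
Initial partition by acceptance: {p1,p3,p4,p6,p7,p9,p10,p11,p12} | {p2,p5}.
Refine {p1,p3,p4,p6,p7,p9,p10,p11,p12} on symbol a: members go to different blocks, giving {p1,p3,p7,p10,p11} and {p4,p6,p9,p12}.
On input b, block {p1,p3,p7,p10,p11} splits into {p1,p7,p10} and {p3,p11}.
No further refinement is possible. Final partition (4 blocks): {p1,p7,p10} | {p2,p5} | {p4,p6,p9,p12} | {p3,p11}.

4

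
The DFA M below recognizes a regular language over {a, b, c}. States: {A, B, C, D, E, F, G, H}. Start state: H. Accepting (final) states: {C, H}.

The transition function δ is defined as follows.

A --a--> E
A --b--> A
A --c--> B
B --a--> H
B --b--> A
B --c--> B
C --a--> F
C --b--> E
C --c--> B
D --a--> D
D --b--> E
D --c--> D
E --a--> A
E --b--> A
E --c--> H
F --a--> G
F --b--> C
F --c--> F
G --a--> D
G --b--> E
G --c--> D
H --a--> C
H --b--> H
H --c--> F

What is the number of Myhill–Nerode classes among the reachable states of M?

7

Initial partition by acceptance: {C,H} | {A,B,D,E,F,G}.
Refine {C,H} on symbol a: members go to different blocks, giving {C} and {H}.
Refine {A,B,D,E,F,G} on symbol a: members go to different blocks, giving {A,D,E,F,G} and {B}.
On input b, block {A,D,E,F,G} splits into {A,D,E,G} and {F}.
On input c, block {A,D,E,G} splits into {D,G} and {A} and {E}.
No further refinement is possible. Final partition (7 blocks): {C} | {D,G} | {H} | {B} | {F} | {A} | {E}.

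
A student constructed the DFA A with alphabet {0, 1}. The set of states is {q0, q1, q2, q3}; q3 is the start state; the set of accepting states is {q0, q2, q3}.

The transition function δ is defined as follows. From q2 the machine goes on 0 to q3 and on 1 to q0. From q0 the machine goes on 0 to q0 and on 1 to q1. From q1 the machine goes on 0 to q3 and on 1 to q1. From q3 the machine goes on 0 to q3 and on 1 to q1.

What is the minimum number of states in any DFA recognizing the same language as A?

2

Reachable states from the start: {q1,q3}. Unreachable: {q0,q2} — drop them.
P0 = {q3} | {q1}.
The partition is now stable with 2 blocks: {q3} | {q1}.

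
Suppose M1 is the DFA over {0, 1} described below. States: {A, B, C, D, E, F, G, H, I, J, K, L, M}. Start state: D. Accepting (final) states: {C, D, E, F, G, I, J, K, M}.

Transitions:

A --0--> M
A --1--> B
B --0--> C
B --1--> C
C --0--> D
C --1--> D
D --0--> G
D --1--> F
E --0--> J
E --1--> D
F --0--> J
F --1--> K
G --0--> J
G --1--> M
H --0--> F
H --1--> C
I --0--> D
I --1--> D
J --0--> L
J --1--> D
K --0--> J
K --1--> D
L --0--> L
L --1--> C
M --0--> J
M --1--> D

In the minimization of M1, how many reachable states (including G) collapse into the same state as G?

First remove the unreachable states {A,B,E,H,I}; 8 states remain.
P0 = {C,D,F,G,J,K,M} | {L}.
Refine {C,D,F,G,J,K,M} on symbol 0: members go to different blocks, giving {C,D,F,G,K,M} and {J}.
On input 0, block {C,D,F,G,K,M} splits into {F,G,K,M} and {C,D}.
Refine {F,G,K,M} on symbol 1: members go to different blocks, giving {F,G} and {K,M}.
On input 0, block {C,D} splits into {C} and {D}.
No further refinement is possible. Final partition (6 blocks): {F,G} | {L} | {J} | {C} | {K,M} | {D}.
The equivalence class containing G is {F,G}, of size 2.

2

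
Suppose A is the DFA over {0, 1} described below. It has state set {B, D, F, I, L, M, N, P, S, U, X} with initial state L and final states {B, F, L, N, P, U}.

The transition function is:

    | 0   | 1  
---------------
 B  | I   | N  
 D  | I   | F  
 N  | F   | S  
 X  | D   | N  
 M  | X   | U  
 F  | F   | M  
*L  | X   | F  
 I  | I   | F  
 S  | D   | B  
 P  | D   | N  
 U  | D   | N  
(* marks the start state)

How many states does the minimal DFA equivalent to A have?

4

Reachable states from the start: {B,D,F,I,L,M,N,S,U,X}. Unreachable: {P} — drop them.
P0 = {B,F,L,N,U} | {D,I,M,S,X}.
Refine {B,F,L,N,U} on symbol 0: members go to different blocks, giving {B,L,U} and {F,N}.
On input 1, block {D,I,M,S,X} splits into {D,I,X} and {M,S}.
Stable partition: {B,L,U} | {D,I,X} | {F,N} | {M,S} — 4 equivalence classes.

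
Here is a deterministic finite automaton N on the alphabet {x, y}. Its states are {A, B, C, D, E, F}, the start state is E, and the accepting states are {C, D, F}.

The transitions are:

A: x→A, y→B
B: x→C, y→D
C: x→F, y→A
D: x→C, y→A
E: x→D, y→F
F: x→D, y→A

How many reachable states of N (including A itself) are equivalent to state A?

Every state is reachable, so we keep all 6.
P0 = {C,D,F} | {A,B,E}.
Split {A,B,E} by δ(·,x) → {B,E} and {A}.
Stable partition: {C,D,F} | {B,E} | {A} — 3 equivalence classes.
The equivalence class containing A is {A}, of size 1.

1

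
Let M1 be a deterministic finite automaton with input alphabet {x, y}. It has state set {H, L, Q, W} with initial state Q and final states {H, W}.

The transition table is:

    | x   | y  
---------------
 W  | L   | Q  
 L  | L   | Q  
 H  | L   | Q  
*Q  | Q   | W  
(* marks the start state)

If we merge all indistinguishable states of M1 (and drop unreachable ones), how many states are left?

3

States {H} cannot be reached from the start state, so discard them.
Start with accepting vs non-accepting: {W} | {L,Q}.
Refine {L,Q} on symbol y: members go to different blocks, giving {Q} and {L}.
Stable partition: {W} | {Q} | {L} — 3 equivalence classes.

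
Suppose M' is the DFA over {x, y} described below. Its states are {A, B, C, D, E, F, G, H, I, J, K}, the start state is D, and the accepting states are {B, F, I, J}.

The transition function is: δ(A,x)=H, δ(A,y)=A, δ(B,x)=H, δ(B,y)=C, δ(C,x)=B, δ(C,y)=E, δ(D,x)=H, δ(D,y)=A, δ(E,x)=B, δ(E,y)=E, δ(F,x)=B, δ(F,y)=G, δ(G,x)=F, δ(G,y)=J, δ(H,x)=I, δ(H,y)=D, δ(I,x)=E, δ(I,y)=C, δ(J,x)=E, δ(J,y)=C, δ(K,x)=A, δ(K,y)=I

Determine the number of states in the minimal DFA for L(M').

States {F,G,J,K} cannot be reached from the start state, so discard them.
Initial partition by acceptance: {B,I} | {A,C,D,E,H}.
On input x, block {A,C,D,E,H} splits into {C,E,H} and {A,D}.
Refine {C,E,H} on symbol y: members go to different blocks, giving {C,E} and {H}.
Split {B,I} by δ(·,x) → {B} and {I}.
Stable partition: {B} | {C,E} | {A,D} | {H} | {I} — 5 equivalence classes.

5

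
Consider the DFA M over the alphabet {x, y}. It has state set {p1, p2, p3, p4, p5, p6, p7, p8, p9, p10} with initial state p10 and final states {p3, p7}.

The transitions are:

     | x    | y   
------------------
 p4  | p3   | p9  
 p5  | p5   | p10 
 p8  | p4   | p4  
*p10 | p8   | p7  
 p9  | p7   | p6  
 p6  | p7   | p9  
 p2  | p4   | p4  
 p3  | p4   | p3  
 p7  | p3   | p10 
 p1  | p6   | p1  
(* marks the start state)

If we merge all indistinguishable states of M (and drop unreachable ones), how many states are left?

6

Reachable states from the start: {p3,p4,p6,p7,p8,p9,p10}. Unreachable: {p1,p2,p5} — drop them.
P0 = {p3,p7} | {p4,p6,p8,p9,p10}.
Refine {p3,p7} on symbol x: members go to different blocks, giving {p3} and {p7}.
Refine {p4,p6,p8,p9,p10} on symbol x: members go to different blocks, giving {p6,p9} and {p8,p10} and {p4}.
Refine {p8,p10} on symbol x: members go to different blocks, giving {p8} and {p10}.
The partition is now stable with 6 blocks: {p3} | {p6,p9} | {p7} | {p8} | {p4} | {p10}.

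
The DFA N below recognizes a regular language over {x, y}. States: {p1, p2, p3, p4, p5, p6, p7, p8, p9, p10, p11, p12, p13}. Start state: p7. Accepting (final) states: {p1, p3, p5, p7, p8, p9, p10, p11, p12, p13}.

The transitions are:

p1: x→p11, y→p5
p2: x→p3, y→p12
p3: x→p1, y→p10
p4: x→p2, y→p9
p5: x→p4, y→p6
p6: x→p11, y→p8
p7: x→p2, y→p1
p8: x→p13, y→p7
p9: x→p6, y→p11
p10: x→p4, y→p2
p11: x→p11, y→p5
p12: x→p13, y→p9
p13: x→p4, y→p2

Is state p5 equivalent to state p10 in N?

P0 = {p1,p3,p5,p7,p8,p9,p10,p11,p12,p13} | {p2,p4,p6}.
Split {p1,p3,p5,p7,p8,p9,p10,p11,p12,p13} by δ(·,x) → {p1,p3,p8,p11,p12} and {p5,p7,p9,p10,p13}.
Refine {p1,p3,p8,p11,p12} on symbol x: members go to different blocks, giving {p1,p3,p11} and {p8,p12}.
On input x, block {p2,p4,p6} splits into {p2,p6} and {p4}.
Split {p5,p7,p9,p10,p13} by δ(·,x) → {p5,p10,p13} and {p7,p9}.
The partition is now stable with 6 blocks: {p1,p3,p11} | {p2,p6} | {p5,p10,p13} | {p8,p12} | {p4} | {p7,p9}.
p5 and p10 lie in the same block of the stable partition, so they are equivalent — no string distinguishes them.

Yes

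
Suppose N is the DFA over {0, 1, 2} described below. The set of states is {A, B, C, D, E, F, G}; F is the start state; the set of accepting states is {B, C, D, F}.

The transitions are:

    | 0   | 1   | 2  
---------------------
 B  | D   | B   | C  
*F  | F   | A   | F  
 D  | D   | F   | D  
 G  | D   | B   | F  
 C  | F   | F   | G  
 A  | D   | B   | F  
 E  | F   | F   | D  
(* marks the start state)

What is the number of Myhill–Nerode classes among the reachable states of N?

5

States {E} cannot be reached from the start state, so discard them.
P0 = {B,C,D,F} | {A,G}.
On input 1, block {B,C,D,F} splits into {B,C,D} and {F}.
Refine {B,C,D} on symbol 0: members go to different blocks, giving {B,D} and {C}.
Split {B,D} by δ(·,1) → {B} and {D}.
No further refinement is possible. Final partition (5 blocks): {B} | {A,G} | {F} | {C} | {D}.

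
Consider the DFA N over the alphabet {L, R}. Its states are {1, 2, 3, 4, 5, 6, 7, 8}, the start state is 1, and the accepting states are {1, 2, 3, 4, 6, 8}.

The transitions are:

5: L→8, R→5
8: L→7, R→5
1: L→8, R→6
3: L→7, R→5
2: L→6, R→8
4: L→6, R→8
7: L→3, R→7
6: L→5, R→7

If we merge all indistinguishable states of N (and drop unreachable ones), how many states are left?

First remove the unreachable states {2,4}; 6 states remain.
Start with accepting vs non-accepting: {1,3,6,8} | {5,7}.
Refine {1,3,6,8} on symbol L: members go to different blocks, giving {3,6,8} and {1}.
Stable partition: {3,6,8} | {5,7} | {1} — 3 equivalence classes.

3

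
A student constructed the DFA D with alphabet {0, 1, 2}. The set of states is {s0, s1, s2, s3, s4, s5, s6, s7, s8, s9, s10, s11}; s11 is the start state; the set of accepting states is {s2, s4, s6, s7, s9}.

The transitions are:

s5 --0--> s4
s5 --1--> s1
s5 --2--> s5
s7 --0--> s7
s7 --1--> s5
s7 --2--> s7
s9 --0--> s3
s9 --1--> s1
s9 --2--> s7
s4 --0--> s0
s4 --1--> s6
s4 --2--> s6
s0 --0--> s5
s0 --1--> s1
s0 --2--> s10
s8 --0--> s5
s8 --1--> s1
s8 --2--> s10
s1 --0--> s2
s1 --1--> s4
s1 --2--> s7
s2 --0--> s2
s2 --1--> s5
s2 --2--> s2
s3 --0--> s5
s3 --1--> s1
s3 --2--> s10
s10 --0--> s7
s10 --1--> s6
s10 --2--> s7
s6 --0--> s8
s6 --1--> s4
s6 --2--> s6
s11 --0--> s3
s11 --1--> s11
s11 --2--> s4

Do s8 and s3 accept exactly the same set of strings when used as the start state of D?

Yes

States {s9} cannot be reached from the start state, so discard them.
Start with accepting vs non-accepting: {s2,s4,s6,s7} | {s0,s1,s3,s5,s8,s10,s11}.
Split {s2,s4,s6,s7} by δ(·,0) → {s2,s7} and {s4,s6}.
Refine {s0,s1,s3,s5,s8,s10,s11} on symbol 0: members go to different blocks, giving {s0,s3,s8,s11} and {s1,s10} and {s5}.
Split {s0,s3,s8,s11} by δ(·,0) → {s0,s3,s8} and {s11}.
Stable partition: {s2,s7} | {s0,s3,s8} | {s4,s6} | {s1,s10} | {s5} | {s11} — 6 equivalence classes.
s8 and s3 lie in the same block of the stable partition, so they are equivalent — no string distinguishes them.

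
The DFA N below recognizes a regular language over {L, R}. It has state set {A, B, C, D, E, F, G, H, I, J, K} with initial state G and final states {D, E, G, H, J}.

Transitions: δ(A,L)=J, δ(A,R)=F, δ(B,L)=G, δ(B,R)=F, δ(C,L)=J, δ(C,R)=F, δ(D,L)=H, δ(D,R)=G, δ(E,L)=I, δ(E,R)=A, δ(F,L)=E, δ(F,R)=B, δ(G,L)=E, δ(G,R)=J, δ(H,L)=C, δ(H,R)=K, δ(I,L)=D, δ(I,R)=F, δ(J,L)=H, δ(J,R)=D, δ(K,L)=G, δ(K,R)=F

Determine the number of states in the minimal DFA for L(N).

Initial partition by acceptance: {D,E,G,H,J} | {A,B,C,F,I,K}.
Refine {D,E,G,H,J} on symbol L: members go to different blocks, giving {D,G,J} and {E,H}.
On input L, block {A,B,C,F,I,K} splits into {A,B,C,I,K} and {F}.
The partition is now stable with 4 blocks: {D,G,J} | {A,B,C,I,K} | {E,H} | {F}.

4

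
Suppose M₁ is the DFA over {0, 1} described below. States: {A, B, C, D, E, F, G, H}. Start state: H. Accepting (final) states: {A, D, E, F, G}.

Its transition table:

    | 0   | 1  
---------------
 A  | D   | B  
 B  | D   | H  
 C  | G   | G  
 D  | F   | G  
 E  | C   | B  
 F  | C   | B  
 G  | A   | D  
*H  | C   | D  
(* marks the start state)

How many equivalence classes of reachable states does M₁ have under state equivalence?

First remove the unreachable states {E}; 7 states remain.
Start with accepting vs non-accepting: {A,D,F,G} | {B,C,H}.
On input 0, block {A,D,F,G} splits into {A,D,G} and {F}.
Refine {A,D,G} on symbol 0: members go to different blocks, giving {A,G} and {D}.
Split {A,G} by δ(·,0) → {A} and {G}.
On input 0, block {B,C,H} splits into {B} and {C} and {H}.
Stable partition: {A} | {B} | {F} | {D} | {G} | {C} | {H} — 7 equivalence classes.

7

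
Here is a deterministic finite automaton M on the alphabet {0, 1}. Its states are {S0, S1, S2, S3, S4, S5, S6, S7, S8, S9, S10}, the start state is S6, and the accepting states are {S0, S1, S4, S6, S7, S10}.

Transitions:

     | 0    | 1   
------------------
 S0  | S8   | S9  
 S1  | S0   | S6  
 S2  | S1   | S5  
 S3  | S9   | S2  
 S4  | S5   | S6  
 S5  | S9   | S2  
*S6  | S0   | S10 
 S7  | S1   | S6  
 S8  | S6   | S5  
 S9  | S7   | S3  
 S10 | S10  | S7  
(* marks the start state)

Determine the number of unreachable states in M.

Starting at S6 and following transitions, the reachable set is {S0, S1, S2, S3, S5, S6, S7, S8, S9, S10}. That leaves S4 unreachable — 1 in total.

1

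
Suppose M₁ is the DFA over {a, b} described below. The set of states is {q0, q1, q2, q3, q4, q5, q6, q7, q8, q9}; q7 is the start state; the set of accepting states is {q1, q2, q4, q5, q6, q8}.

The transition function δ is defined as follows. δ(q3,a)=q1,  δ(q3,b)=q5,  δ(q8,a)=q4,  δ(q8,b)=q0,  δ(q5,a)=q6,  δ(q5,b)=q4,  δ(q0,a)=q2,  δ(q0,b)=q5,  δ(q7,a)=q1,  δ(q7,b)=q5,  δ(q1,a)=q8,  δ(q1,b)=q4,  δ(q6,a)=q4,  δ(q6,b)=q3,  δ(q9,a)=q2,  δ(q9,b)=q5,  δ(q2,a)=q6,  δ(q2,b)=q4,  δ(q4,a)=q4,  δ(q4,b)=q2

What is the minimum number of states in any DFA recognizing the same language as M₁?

Reachable states from the start: {q0,q1,q2,q3,q4,q5,q6,q7,q8}. Unreachable: {q9} — drop them.
P0 = {q1,q2,q4,q5,q6,q8} | {q0,q3,q7}.
On input b, block {q1,q2,q4,q5,q6,q8} splits into {q1,q2,q4,q5} and {q6,q8}.
On input a, block {q1,q2,q4,q5} splits into {q1,q2,q5} and {q4}.
The partition is now stable with 4 blocks: {q1,q2,q5} | {q0,q3,q7} | {q6,q8} | {q4}.

4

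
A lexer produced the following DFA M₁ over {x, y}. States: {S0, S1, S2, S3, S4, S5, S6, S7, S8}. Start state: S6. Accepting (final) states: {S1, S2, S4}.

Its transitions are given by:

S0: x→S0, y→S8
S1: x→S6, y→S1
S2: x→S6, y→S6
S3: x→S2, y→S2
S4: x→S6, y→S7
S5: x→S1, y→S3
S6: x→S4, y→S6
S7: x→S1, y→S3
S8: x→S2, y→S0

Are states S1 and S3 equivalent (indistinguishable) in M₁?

No

First remove the unreachable states {S0,S5,S8}; 6 states remain.
Initial partition by acceptance: {S1,S2,S4} | {S3,S6,S7}.
Split {S1,S2,S4} by δ(·,y) → {S2,S4} and {S1}.
On input x, block {S3,S6,S7} splits into {S3,S6} and {S7}.
Refine {S2,S4} on symbol y: members go to different blocks, giving {S2} and {S4}.
On input x, block {S3,S6} splits into {S3} and {S6}.
Stable partition: {S2} | {S3} | {S1} | {S7} | {S4} | {S6} — 6 equivalence classes.
S1 and S3 end up in different blocks, so they are distinguishable. For instance, the string 'ε' is accepted from only S1.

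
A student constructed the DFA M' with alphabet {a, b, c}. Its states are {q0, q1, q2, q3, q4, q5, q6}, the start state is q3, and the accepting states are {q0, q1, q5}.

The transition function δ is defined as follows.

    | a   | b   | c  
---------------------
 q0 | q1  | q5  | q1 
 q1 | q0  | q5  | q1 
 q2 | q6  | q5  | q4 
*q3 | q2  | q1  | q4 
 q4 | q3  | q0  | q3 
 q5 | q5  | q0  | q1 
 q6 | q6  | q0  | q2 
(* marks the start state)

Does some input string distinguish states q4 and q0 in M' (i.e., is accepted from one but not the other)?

Yes

Initial partition by acceptance: {q0,q1,q5} | {q2,q3,q4,q6}.
No further refinement is possible. Final partition (2 blocks): {q0,q1,q5} | {q2,q3,q4,q6}.
q4 and q0 end up in different blocks, so they are distinguishable. For instance, the string 'ε' is accepted from only q0.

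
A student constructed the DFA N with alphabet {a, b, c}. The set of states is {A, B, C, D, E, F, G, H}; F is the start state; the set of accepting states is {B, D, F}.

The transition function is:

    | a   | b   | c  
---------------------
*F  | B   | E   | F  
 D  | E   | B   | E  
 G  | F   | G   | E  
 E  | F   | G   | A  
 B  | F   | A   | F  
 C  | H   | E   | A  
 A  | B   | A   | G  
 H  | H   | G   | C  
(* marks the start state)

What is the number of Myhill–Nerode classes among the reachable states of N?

2

Reachable states from the start: {A,B,E,F,G}. Unreachable: {C,D,H} — drop them.
Initial partition by acceptance: {B,F} | {A,E,G}.
No further refinement is possible. Final partition (2 blocks): {B,F} | {A,E,G}.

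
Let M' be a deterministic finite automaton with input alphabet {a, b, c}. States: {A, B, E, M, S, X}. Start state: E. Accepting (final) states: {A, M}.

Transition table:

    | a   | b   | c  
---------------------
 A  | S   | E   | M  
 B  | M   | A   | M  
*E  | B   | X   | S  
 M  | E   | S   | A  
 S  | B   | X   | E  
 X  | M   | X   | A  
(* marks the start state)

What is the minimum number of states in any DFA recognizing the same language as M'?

Initial partition by acceptance: {A,M} | {B,E,S,X}.
Refine {B,E,S,X} on symbol a: members go to different blocks, giving {E,S} and {B,X}.
Split {B,X} by δ(·,b) → {B} and {X}.
No further refinement is possible. Final partition (4 blocks): {A,M} | {E,S} | {B} | {X}.

4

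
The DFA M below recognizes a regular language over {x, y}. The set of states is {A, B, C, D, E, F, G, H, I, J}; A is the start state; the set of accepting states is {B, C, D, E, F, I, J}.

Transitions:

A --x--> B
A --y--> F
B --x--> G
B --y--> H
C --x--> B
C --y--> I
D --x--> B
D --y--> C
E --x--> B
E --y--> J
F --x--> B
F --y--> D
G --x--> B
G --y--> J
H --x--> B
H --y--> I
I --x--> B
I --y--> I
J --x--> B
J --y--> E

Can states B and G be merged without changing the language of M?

Start with accepting vs non-accepting: {B,C,D,E,F,I,J} | {A,G,H}.
Refine {B,C,D,E,F,I,J} on symbol x: members go to different blocks, giving {C,D,E,F,I,J} and {B}.
No further refinement is possible. Final partition (3 blocks): {C,D,E,F,I,J} | {A,G,H} | {B}.
B and G end up in different blocks, so they are distinguishable. For instance, the string 'ε' is accepted from only B.

No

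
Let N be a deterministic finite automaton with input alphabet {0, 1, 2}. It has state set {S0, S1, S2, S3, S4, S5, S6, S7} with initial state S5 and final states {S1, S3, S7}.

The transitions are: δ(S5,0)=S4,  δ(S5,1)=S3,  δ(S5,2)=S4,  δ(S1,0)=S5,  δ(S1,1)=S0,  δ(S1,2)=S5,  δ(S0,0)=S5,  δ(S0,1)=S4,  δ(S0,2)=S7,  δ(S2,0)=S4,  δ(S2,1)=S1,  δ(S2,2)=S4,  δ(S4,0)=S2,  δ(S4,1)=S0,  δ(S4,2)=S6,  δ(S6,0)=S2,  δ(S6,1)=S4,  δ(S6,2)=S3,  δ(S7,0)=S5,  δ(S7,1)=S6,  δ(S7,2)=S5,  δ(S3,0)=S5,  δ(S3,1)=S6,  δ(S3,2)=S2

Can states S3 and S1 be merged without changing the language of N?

Yes

Every state is reachable, so we keep all 8.
P0 = {S1,S3,S7} | {S0,S2,S4,S5,S6}.
Refine {S0,S2,S4,S5,S6} on symbol 1: members go to different blocks, giving {S0,S4,S6} and {S2,S5}.
On input 2, block {S0,S4,S6} splits into {S0,S6} and {S4}.
The partition is now stable with 4 blocks: {S1,S3,S7} | {S0,S6} | {S2,S5} | {S4}.
S3 and S1 lie in the same block of the stable partition, so they are equivalent — no string distinguishes them.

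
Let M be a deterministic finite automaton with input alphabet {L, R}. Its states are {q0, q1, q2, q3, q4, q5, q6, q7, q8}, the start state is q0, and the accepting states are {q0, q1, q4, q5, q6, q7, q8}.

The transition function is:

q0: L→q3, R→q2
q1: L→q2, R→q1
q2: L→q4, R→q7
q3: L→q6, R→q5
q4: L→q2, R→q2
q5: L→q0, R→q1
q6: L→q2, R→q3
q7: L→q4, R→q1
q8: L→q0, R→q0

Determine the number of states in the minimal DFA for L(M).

Reachable states from the start: {q0,q1,q2,q3,q4,q5,q6,q7}. Unreachable: {q8} — drop them.
Initial partition by acceptance: {q0,q1,q4,q5,q6,q7} | {q2,q3}.
On input L, block {q0,q1,q4,q5,q6,q7} splits into {q0,q1,q4,q6} and {q5,q7}.
Split {q0,q1,q4,q6} by δ(·,R) → {q0,q4,q6} and {q1}.
No further refinement is possible. Final partition (4 blocks): {q0,q4,q6} | {q2,q3} | {q5,q7} | {q1}.

4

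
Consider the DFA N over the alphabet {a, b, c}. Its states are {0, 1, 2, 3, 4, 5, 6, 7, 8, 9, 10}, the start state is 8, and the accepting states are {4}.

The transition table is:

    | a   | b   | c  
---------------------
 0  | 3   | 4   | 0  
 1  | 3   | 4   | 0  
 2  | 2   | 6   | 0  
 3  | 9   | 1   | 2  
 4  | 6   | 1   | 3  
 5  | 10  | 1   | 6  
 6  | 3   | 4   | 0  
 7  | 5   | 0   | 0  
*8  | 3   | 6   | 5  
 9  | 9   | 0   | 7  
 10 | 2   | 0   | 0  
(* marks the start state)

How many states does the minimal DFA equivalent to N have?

Every state is reachable, so we keep all 11.
P0 = {4} | {0,1,2,3,5,6,7,8,9,10}.
Split {0,1,2,3,5,6,7,8,9,10} by δ(·,b) → {2,3,5,7,8,9,10} and {0,1,6}.
Refine {2,3,5,7,8,9,10} on symbol c: members go to different blocks, giving {2,5,7,10} and {3,8,9}.
The partition is now stable with 4 blocks: {4} | {2,5,7,10} | {0,1,6} | {3,8,9}.

4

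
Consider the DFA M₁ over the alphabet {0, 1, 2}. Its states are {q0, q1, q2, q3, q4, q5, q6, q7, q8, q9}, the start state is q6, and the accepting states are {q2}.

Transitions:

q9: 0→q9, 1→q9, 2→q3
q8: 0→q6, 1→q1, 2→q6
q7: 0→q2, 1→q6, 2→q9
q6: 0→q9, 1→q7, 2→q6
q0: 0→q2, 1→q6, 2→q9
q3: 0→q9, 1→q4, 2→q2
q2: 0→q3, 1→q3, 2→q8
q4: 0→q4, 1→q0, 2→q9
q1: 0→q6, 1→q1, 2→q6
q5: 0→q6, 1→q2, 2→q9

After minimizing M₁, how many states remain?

Reachable states from the start: {q0,q1,q2,q3,q4,q6,q7,q8,q9}. Unreachable: {q5} — drop them.
P0 = {q2} | {q0,q1,q3,q4,q6,q7,q8,q9}.
Split {q0,q1,q3,q4,q6,q7,q8,q9} by δ(·,0) → {q1,q3,q4,q6,q8,q9} and {q0,q7}.
Refine {q1,q3,q4,q6,q8,q9} on symbol 1: members go to different blocks, giving {q1,q3,q8,q9} and {q4,q6}.
Refine {q1,q3,q8,q9} on symbol 0: members go to different blocks, giving {q1,q8} and {q3,q9}.
Split {q4,q6} by δ(·,0) → {q4} and {q6}.
Split {q3,q9} by δ(·,1) → {q3} and {q9}.
The partition is now stable with 7 blocks: {q2} | {q1,q8} | {q0,q7} | {q4} | {q3} | {q6} | {q9}.

7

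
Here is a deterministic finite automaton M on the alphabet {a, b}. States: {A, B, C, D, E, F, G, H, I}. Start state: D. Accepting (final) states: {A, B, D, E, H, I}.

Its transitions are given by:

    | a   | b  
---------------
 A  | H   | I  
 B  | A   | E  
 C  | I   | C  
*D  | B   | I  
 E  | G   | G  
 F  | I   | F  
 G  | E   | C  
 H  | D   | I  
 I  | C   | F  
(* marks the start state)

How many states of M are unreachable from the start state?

0

Every one of the 9 states is reachable from D.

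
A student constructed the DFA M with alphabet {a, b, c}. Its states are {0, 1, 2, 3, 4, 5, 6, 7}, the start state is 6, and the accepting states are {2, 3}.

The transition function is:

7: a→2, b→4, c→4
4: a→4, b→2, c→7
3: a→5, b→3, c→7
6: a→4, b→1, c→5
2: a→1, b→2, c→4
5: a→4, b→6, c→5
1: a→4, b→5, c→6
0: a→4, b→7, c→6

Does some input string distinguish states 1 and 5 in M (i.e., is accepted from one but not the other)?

States {0,3} cannot be reached from the start state, so discard them.
Initial partition by acceptance: {2} | {1,4,5,6,7}.
Refine {1,4,5,6,7} on symbol a: members go to different blocks, giving {1,4,5,6} and {7}.
On input b, block {1,4,5,6} splits into {1,5,6} and {4}.
The partition is now stable with 4 blocks: {2} | {1,5,6} | {7} | {4}.
1 and 5 lie in the same block of the stable partition, so they are equivalent — no string distinguishes them.

No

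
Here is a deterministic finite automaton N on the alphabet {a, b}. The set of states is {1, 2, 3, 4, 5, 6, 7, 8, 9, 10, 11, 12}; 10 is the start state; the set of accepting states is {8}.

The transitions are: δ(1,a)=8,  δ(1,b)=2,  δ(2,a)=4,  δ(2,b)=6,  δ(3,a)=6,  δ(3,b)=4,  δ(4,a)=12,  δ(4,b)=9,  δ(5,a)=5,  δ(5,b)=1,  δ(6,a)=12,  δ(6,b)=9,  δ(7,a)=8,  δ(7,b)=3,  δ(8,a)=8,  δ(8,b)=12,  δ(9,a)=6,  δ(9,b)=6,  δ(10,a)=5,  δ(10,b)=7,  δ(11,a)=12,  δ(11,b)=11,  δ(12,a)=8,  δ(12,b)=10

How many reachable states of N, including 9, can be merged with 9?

First remove the unreachable states {11}; 11 states remain.
P0 = {8} | {1,2,3,4,5,6,7,9,10,12}.
Refine {1,2,3,4,5,6,7,9,10,12} on symbol a: members go to different blocks, giving {2,3,4,5,6,9,10} and {1,7,12}.
Split {2,3,4,5,6,9,10} by δ(·,a) → {2,3,5,9,10} and {4,6}.
Split {2,3,5,9,10} by δ(·,a) → {2,3,9} and {5,10}.
Split {1,7,12} by δ(·,b) → {1,7} and {12}.
No further refinement is possible. Final partition (6 blocks): {8} | {2,3,9} | {1,7} | {4,6} | {5,10} | {12}.
The equivalence class containing 9 is {2,3,9}, of size 3.

3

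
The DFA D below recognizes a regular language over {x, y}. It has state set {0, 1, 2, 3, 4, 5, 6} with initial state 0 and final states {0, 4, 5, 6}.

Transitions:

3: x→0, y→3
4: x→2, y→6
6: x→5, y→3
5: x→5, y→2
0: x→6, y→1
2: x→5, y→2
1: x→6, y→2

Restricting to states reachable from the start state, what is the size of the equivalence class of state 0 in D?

States {4} cannot be reached from the start state, so discard them.
Start with accepting vs non-accepting: {0,5,6} | {1,2,3}.
No further refinement is possible. Final partition (2 blocks): {0,5,6} | {1,2,3}.
The equivalence class containing 0 is {0,5,6}, of size 3.

3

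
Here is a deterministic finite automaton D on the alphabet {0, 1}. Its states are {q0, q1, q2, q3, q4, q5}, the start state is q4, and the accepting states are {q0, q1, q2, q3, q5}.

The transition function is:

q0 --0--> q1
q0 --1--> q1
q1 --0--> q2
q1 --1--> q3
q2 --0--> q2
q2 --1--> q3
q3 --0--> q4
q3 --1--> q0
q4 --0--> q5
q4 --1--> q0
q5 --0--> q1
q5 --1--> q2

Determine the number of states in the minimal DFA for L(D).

Every state is reachable, so we keep all 6.
P0 = {q0,q1,q2,q3,q5} | {q4}.
On input 0, block {q0,q1,q2,q3,q5} splits into {q0,q1,q2,q5} and {q3}.
Split {q0,q1,q2,q5} by δ(·,1) → {q0,q5} and {q1,q2}.
No further refinement is possible. Final partition (4 blocks): {q0,q5} | {q4} | {q3} | {q1,q2}.

4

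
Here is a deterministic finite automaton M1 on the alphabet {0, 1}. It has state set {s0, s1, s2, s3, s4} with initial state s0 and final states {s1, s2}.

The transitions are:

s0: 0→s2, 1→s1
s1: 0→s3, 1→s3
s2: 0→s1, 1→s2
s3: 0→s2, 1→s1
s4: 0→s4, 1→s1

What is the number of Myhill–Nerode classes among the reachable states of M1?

3

Reachable states from the start: {s0,s1,s2,s3}. Unreachable: {s4} — drop them.
Initial partition by acceptance: {s1,s2} | {s0,s3}.
On input 0, block {s1,s2} splits into {s1} and {s2}.
No further refinement is possible. Final partition (3 blocks): {s1} | {s0,s3} | {s2}.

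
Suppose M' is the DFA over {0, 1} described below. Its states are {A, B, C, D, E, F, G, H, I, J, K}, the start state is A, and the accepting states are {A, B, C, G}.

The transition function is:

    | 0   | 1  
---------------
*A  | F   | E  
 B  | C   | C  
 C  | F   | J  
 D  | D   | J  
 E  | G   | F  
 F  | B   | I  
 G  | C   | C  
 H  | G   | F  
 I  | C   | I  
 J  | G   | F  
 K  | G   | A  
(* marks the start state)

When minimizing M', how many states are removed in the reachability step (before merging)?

3

Starting at A and following transitions, the reachable set is {A, B, C, E, F, G, I, J}. That leaves D, H, K unreachable — 3 in total.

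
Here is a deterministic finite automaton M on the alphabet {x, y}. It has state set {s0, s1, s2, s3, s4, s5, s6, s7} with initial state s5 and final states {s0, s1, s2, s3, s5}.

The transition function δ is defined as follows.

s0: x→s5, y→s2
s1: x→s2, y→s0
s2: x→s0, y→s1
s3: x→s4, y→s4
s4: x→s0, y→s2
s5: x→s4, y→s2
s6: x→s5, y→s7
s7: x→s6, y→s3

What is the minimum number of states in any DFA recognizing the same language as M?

Reachable states from the start: {s0,s1,s2,s4,s5}. Unreachable: {s3,s6,s7} — drop them.
Start with accepting vs non-accepting: {s0,s1,s2,s5} | {s4}.
Refine {s0,s1,s2,s5} on symbol x: members go to different blocks, giving {s0,s1,s2} and {s5}.
On input x, block {s0,s1,s2} splits into {s1,s2} and {s0}.
On input x, block {s1,s2} splits into {s1} and {s2}.
No further refinement is possible. Final partition (5 blocks): {s1} | {s4} | {s5} | {s0} | {s2}.

5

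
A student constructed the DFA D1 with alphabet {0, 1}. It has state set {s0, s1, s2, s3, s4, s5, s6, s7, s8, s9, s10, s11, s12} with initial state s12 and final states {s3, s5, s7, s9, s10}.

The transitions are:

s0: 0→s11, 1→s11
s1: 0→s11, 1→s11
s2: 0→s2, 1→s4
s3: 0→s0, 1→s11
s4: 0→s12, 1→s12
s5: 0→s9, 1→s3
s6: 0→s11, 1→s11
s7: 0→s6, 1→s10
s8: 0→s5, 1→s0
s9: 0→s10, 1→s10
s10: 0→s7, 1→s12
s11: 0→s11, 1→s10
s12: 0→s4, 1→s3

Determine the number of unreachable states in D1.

No path from s12 leads to s1, s2, s5, s8, s9; the other 8 states are all reachable.

5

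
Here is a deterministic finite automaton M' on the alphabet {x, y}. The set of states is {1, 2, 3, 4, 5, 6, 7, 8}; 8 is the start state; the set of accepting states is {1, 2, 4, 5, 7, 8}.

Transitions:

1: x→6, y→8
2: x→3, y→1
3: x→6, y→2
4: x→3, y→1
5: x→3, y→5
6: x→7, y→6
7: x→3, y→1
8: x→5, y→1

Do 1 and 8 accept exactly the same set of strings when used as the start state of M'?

No

States {4} cannot be reached from the start state, so discard them.
Start with accepting vs non-accepting: {1,2,5,7,8} | {3,6}.
Split {1,2,5,7,8} by δ(·,x) → {1,2,5,7} and {8}.
Split {1,2,5,7} by δ(·,y) → {2,5,7} and {1}.
Split {2,5,7} by δ(·,y) → {2,7} and {5}.
Refine {3,6} on symbol x: members go to different blocks, giving {3} and {6}.
Stable partition: {2,7} | {3} | {8} | {1} | {5} | {6} — 6 equivalence classes.
1 and 8 end up in different blocks, so they are distinguishable. For instance, the string 'x' is accepted from only 8.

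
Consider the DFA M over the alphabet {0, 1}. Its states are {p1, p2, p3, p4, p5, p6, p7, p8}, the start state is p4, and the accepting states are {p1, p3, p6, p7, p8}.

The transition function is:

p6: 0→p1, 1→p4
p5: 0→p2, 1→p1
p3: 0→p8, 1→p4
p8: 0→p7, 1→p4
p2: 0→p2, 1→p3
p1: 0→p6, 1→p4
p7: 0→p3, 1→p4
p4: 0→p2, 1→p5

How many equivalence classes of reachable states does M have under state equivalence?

3

P0 = {p1,p3,p6,p7,p8} | {p2,p4,p5}.
On input 1, block {p2,p4,p5} splits into {p2,p5} and {p4}.
No further refinement is possible. Final partition (3 blocks): {p1,p3,p6,p7,p8} | {p2,p5} | {p4}.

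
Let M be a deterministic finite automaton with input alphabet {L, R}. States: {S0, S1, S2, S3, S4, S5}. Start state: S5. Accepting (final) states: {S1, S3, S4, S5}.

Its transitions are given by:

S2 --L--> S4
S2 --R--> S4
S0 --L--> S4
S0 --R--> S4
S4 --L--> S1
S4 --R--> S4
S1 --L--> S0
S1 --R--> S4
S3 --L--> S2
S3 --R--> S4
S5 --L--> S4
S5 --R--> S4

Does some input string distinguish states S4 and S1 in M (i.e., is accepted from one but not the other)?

States {S2,S3} cannot be reached from the start state, so discard them.
P0 = {S1,S4,S5} | {S0}.
Split {S1,S4,S5} by δ(·,L) → {S4,S5} and {S1}.
Refine {S4,S5} on symbol L: members go to different blocks, giving {S4} and {S5}.
The partition is now stable with 4 blocks: {S4} | {S0} | {S1} | {S5}.
S4 and S1 end up in different blocks, so they are distinguishable. For instance, the string 'L' is accepted from only S4.

Yes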